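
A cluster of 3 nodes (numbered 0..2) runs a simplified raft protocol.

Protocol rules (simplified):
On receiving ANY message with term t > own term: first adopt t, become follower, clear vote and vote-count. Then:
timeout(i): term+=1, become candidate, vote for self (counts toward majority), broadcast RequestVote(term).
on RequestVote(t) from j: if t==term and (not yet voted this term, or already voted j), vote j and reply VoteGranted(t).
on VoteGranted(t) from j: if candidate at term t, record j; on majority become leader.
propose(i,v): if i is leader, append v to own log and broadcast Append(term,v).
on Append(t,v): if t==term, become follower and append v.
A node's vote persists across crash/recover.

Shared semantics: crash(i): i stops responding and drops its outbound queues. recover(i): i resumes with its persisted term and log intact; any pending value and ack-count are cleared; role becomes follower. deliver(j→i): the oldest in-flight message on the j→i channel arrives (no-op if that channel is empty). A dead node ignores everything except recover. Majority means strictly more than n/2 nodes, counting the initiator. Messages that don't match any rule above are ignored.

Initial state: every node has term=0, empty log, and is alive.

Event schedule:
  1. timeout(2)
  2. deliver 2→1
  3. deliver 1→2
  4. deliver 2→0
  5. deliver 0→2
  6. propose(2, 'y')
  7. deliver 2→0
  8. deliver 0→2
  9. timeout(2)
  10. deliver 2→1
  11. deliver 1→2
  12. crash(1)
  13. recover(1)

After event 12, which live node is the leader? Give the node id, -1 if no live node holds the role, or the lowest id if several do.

e1 timeout(2): 2[cand,t=1,-]
e2 deliver 2→1: 1[foll,t=1,-]
e3 deliver 1→2: 2[lead,t=1,-]
e4 deliver 2→0: 0[foll,t=1,-]
e5 deliver 0→2: ·
e6 propose(2,'y'): 2[lead,t=1,y]
e7 deliver 2→0: 0[foll,t=1,y]
e8 deliver 0→2: ·
e9 timeout(2): 2[cand,t=2,y]
e10 deliver 2→1: 1[foll,t=1,y]
e11 deliver 1→2: ·
e12 crash(1): 1[✗foll,t=1,y]

-1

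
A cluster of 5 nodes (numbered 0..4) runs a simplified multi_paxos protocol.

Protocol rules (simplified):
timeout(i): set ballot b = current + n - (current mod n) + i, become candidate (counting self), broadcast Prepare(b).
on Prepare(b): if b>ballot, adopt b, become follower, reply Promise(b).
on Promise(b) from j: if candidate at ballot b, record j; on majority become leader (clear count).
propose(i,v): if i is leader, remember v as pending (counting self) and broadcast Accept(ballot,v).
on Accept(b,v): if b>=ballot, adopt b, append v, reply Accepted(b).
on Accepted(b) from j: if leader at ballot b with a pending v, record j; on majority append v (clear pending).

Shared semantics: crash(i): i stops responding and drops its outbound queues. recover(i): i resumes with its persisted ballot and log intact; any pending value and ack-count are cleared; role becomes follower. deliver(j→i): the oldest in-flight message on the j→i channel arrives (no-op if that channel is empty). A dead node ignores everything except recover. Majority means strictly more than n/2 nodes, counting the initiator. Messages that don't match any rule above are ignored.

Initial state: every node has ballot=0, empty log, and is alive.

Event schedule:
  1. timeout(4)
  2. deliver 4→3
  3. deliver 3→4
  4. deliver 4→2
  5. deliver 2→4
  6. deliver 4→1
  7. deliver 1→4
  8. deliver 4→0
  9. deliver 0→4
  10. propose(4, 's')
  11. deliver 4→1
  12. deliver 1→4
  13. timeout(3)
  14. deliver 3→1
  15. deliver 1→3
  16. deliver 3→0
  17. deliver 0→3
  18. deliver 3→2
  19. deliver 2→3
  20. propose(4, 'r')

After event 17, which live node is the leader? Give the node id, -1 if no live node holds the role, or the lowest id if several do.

3

after 1 — timeout(4): n4:cand/b9/[-]
after 2 — deliver 4→3: n3:foll/b9/[-]
after 3 — deliver 3→4: ·
after 4 — deliver 4→2: n2:foll/b9/[-]
after 5 — deliver 2→4: n4:lead/b9/[-]
after 6 — deliver 4→1: n1:foll/b9/[-]
after 7 — deliver 1→4: ·
after 8 — deliver 4→0: n0:foll/b9/[-]
after 9 — deliver 0→4: ·
after 10 — propose(4,'s'): ·
after 11 — deliver 4→1: n1:foll/b9/[s]
after 12 — deliver 1→4: ·
after 13 — timeout(3): n3:cand/b13/[-]
after 14 — deliver 3→1: n1:foll/b13/[s]
after 15 — deliver 1→3: ·
after 16 — deliver 3→0: n0:foll/b13/[-]
after 17 — deliver 0→3: n3:lead/b13/[-]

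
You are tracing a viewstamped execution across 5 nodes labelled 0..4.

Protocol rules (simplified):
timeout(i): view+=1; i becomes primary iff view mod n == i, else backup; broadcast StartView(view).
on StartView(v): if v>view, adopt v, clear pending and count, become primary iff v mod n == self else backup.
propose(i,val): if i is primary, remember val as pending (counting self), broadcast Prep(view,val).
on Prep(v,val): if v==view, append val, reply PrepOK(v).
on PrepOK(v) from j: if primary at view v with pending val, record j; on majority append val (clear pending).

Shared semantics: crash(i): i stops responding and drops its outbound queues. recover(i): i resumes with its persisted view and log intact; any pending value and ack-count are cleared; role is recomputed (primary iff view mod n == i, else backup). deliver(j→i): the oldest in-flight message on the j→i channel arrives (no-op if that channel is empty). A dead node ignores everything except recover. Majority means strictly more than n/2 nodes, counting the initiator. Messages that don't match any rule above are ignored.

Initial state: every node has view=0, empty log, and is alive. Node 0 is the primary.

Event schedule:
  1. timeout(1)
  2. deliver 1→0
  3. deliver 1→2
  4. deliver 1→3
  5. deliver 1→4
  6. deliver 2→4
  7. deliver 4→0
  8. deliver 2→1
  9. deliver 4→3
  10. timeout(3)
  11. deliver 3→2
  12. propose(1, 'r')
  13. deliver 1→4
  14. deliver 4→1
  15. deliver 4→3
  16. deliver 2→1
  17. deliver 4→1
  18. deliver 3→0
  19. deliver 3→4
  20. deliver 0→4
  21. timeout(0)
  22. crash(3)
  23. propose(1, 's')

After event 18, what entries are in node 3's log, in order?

empty

step 1 timeout(1): 1={prim,v=1,log=-}
step 2 deliver 1→0: 0={back,v=1,log=-}
step 3 deliver 1→2: 2={back,v=1,log=-}
step 4 deliver 1→3: 3={back,v=1,log=-}
step 5 deliver 1→4: 4={back,v=1,log=-}
step 6 deliver 2→4: —
step 7 deliver 4→0: —
step 8 deliver 2→1: —
step 9 deliver 4→3: —
step 10 timeout(3): 3={back,v=2,log=-}
step 11 deliver 3→2: 2={prim,v=2,log=-}
step 12 propose(1,'r'): —
step 13 deliver 1→4: 4={back,v=1,log=r}
step 14 deliver 4→1: —
step 15 deliver 4→3: —
step 16 deliver 2→1: —
step 17 deliver 4→1: —
step 18 deliver 3→0: 0={back,v=2,log=-}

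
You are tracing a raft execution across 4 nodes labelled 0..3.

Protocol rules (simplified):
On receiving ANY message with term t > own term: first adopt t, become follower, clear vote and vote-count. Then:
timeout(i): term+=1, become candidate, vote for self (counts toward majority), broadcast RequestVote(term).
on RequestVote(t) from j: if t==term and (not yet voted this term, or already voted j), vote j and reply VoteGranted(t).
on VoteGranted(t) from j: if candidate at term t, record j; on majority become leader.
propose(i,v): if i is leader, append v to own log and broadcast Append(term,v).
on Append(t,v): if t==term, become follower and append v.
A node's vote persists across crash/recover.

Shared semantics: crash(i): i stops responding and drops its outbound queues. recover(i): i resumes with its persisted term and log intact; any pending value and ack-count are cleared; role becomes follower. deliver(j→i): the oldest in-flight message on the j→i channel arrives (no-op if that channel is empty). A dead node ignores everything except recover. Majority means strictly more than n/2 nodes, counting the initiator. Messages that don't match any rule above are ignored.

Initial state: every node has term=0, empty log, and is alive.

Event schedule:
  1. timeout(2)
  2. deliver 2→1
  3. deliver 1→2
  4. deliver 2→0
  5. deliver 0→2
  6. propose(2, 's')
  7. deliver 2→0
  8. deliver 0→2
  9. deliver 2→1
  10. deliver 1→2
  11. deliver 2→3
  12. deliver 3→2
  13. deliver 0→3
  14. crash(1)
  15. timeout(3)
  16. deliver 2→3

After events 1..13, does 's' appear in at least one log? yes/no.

yes

step 1 timeout(2): 2={cand,t=1,log=-}
step 2 deliver 2→1: 1={foll,t=1,log=-}
step 3 deliver 1→2: —
step 4 deliver 2→0: 0={foll,t=1,log=-}
step 5 deliver 0→2: 2={lead,t=1,log=-}
step 6 propose(2,'s'): 2={lead,t=1,log=s}
step 7 deliver 2→0: 0={foll,t=1,log=s}
step 8 deliver 0→2: —
step 9 deliver 2→1: 1={foll,t=1,log=s}
step 10 deliver 1→2: —
step 11 deliver 2→3: 3={foll,t=1,log=-}
step 12 deliver 3→2: —
step 13 deliver 0→3: —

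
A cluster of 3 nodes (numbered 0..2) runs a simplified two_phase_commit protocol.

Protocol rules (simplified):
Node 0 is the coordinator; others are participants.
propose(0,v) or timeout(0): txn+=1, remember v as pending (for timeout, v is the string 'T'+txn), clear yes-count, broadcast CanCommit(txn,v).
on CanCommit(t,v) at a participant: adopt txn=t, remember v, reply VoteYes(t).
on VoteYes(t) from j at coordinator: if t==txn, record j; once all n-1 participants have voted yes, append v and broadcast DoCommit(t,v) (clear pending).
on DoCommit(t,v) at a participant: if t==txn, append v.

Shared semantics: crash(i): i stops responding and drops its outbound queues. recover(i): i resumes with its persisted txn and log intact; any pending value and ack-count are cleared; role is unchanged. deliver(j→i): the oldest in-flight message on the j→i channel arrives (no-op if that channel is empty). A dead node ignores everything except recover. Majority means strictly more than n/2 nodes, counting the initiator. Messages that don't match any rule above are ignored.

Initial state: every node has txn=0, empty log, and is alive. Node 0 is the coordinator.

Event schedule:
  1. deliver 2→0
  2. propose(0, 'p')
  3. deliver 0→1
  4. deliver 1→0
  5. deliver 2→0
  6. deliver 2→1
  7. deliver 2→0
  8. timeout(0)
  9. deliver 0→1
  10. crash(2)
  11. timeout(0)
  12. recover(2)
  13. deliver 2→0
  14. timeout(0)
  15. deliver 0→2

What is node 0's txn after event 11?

after 1 — deliver 2→0: ·
after 2 — propose(0,'p'): n0:coor/t1/[-]
after 3 — deliver 0→1: n1:part/t1/[-]
after 4 — deliver 1→0: ·
after 5 — deliver 2→0: ·
after 6 — deliver 2→1: ·
after 7 — deliver 2→0: ·
after 8 — timeout(0): n0:coor/t2/[-]
after 9 — deliver 0→1: n1:part/t2/[-]
after 10 — crash(2): n2:✗part/t0/[-]
after 11 — timeout(0): n0:coor/t3/[-]

3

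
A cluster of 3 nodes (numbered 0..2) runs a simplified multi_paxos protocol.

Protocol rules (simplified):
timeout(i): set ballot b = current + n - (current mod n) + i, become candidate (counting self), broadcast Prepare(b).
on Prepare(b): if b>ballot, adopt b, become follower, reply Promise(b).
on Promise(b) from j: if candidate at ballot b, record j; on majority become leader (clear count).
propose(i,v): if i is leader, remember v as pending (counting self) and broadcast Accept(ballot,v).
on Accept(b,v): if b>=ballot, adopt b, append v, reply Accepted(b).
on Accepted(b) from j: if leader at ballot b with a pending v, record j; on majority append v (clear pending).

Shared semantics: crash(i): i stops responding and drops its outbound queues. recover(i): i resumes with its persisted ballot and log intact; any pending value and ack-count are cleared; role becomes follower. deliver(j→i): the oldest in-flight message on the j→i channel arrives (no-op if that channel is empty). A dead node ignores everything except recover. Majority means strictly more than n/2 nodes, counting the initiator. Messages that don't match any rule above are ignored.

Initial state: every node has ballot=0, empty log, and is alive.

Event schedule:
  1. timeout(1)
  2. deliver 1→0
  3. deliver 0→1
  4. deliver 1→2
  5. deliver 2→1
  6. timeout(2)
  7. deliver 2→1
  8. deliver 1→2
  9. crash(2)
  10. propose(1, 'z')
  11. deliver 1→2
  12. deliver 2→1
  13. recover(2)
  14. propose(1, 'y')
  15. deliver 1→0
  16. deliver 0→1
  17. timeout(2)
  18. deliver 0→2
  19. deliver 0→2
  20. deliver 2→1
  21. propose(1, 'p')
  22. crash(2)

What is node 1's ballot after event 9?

8

step 1 timeout(1): 1={cand,b=4,log=-}
step 2 deliver 1→0: 0={foll,b=4,log=-}
step 3 deliver 0→1: 1={lead,b=4,log=-}
step 4 deliver 1→2: 2={foll,b=4,log=-}
step 5 deliver 2→1: —
step 6 timeout(2): 2={cand,b=8,log=-}
step 7 deliver 2→1: 1={foll,b=8,log=-}
step 8 deliver 1→2: 2={lead,b=8,log=-}
step 9 crash(2): 2={✗lead,b=8,log=-}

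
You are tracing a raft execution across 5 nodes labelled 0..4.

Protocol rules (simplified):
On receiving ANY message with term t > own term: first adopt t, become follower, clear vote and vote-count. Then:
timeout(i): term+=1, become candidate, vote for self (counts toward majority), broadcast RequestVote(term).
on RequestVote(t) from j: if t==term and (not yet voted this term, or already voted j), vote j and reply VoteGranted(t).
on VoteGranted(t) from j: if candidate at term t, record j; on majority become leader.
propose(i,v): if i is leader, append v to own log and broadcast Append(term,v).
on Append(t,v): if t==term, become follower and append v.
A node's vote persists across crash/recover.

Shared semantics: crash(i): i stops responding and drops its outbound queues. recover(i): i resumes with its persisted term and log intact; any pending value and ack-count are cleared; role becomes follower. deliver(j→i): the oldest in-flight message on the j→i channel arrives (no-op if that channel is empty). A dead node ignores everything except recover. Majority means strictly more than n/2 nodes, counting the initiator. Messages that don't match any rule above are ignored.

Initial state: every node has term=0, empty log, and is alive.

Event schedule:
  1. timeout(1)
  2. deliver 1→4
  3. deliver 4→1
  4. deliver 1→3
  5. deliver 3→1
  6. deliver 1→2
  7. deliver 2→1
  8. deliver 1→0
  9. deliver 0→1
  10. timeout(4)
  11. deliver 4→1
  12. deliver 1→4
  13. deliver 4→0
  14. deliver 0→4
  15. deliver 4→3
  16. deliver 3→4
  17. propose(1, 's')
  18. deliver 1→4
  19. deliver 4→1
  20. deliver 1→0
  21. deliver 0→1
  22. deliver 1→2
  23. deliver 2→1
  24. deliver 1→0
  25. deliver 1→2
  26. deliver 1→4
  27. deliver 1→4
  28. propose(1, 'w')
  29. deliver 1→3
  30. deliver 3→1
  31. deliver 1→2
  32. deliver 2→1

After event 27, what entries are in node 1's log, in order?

1. timeout(1):  <1:cand t1 ->
2. deliver 1→4:  <4:foll t1 ->
3. deliver 4→1:  nop
4. deliver 1→3:  <3:foll t1 ->
5. deliver 3→1:  <1:lead t1 ->
6. deliver 1→2:  <2:foll t1 ->
7. deliver 2→1:  nop
8. deliver 1→0:  <0:foll t1 ->
9. deliver 0→1:  nop
10. timeout(4):  <4:cand t2 ->
11. deliver 4→1:  <1:foll t2 ->
12. deliver 1→4:  nop
13. deliver 4→0:  <0:foll t2 ->
14. deliver 0→4:  <4:lead t2 ->
15. deliver 4→3:  <3:foll t2 ->
16. deliver 3→4:  nop
17. propose(1,'s'):  nop
18. deliver 1→4:  nop
19. deliver 4→1:  nop
20. deliver 1→0:  nop
21. deliver 0→1:  nop
22. deliver 1→2:  nop
23. deliver 2→1:  nop
24. deliver 1→0:  nop
25. deliver 1→2:  nop
26. deliver 1→4:  nop
27. deliver 1→4:  nop

empty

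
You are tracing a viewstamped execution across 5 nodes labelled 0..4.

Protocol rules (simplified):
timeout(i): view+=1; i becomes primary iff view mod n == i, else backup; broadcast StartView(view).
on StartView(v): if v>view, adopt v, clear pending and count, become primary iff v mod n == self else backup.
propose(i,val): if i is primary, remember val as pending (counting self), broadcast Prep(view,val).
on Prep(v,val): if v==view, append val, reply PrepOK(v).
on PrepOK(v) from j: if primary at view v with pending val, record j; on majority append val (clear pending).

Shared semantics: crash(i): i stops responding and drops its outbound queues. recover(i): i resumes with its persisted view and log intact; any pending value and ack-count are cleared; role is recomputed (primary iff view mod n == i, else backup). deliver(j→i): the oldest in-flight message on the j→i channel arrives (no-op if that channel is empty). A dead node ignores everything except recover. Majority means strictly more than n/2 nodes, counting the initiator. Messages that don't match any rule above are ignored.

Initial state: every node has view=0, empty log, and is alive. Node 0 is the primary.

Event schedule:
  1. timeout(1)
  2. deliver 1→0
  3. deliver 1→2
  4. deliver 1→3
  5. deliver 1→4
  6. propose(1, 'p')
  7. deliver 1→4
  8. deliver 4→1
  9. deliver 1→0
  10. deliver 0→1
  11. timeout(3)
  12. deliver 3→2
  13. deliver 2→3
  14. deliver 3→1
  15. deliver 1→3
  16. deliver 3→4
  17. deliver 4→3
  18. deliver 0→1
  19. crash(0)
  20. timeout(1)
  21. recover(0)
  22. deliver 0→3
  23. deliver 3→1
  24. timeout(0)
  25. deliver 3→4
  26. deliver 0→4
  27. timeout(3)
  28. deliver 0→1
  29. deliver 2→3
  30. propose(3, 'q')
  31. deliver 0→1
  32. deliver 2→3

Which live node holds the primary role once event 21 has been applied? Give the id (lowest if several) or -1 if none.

2

after 1 — timeout(1): n1:prim/v1/[-]
after 2 — deliver 1→0: n0:back/v1/[-]
after 3 — deliver 1→2: n2:back/v1/[-]
after 4 — deliver 1→3: n3:back/v1/[-]
after 5 — deliver 1→4: n4:back/v1/[-]
after 6 — propose(1,'p'): ·
after 7 — deliver 1→4: n4:back/v1/[p]
after 8 — deliver 4→1: ·
after 9 — deliver 1→0: n0:back/v1/[p]
after 10 — deliver 0→1: n1:prim/v1/[p]
after 11 — timeout(3): n3:back/v2/[-]
after 12 — deliver 3→2: n2:prim/v2/[-]
after 13 — deliver 2→3: ·
after 14 — deliver 3→1: n1:back/v2/[p]
after 15 — deliver 1→3: ·
after 16 — deliver 3→4: n4:back/v2/[p]
after 17 — deliver 4→3: ·
after 18 — deliver 0→1: ·
after 19 — crash(0): n0:✗back/v1/[p]
after 20 — timeout(1): n1:back/v3/[p]
after 21 — recover(0): n0:back/v1/[p]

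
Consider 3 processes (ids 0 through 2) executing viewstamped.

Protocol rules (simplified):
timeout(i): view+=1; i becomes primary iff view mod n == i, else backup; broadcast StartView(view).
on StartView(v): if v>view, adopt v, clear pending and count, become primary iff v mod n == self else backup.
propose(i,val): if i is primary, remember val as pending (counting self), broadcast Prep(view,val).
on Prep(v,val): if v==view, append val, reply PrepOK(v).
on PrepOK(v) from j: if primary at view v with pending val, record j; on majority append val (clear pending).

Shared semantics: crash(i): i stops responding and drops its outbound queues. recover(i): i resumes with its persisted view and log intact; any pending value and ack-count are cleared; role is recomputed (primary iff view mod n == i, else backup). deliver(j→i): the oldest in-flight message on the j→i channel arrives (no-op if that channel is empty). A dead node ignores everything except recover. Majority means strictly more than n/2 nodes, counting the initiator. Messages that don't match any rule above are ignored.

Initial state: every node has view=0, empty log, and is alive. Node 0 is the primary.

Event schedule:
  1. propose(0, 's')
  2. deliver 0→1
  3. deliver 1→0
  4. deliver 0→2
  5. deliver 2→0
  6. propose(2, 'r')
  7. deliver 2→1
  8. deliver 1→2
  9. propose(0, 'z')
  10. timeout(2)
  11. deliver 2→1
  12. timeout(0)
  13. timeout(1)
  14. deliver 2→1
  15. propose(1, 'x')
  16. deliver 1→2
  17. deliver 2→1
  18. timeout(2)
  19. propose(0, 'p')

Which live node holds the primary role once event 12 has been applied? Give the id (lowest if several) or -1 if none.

1. propose(0,'s'):  nop
2. deliver 0→1:  <1:back v0 s>
3. deliver 1→0:  <0:prim v0 s>
4. deliver 0→2:  <2:back v0 s>
5. deliver 2→0:  nop
6. propose(2,'r'):  nop
7. deliver 2→1:  nop
8. deliver 1→2:  nop
9. propose(0,'z'):  nop
10. timeout(2):  <2:back v1 s>
11. deliver 2→1:  <1:prim v1 s>
12. timeout(0):  <0:back v1 s>

1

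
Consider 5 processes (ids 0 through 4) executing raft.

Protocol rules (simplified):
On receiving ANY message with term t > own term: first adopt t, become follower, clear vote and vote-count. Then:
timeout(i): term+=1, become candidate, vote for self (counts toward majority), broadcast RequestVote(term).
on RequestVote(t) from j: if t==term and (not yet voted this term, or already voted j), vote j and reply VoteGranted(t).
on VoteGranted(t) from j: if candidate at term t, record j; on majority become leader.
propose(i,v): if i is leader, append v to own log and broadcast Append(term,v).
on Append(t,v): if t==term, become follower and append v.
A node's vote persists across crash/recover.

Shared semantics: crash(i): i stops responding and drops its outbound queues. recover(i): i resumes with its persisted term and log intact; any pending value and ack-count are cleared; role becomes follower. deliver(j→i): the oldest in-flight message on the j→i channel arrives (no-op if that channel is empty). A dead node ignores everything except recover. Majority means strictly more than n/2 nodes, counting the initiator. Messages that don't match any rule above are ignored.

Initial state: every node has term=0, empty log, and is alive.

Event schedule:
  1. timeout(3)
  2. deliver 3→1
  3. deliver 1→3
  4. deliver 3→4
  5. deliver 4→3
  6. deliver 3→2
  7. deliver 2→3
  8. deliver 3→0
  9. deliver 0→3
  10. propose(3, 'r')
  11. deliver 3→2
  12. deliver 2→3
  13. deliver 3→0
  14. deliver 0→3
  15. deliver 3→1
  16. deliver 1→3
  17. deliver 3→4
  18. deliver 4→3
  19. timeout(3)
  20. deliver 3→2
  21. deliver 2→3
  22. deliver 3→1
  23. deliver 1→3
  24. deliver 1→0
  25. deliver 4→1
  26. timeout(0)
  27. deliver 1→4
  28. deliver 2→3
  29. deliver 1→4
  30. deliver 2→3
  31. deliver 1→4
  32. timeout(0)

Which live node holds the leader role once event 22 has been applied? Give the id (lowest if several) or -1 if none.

-1

after 1 — timeout(3): n3:cand/t1/[-]
after 2 — deliver 3→1: n1:foll/t1/[-]
after 3 — deliver 1→3: ·
after 4 — deliver 3→4: n4:foll/t1/[-]
after 5 — deliver 4→3: n3:lead/t1/[-]
after 6 — deliver 3→2: n2:foll/t1/[-]
after 7 — deliver 2→3: ·
after 8 — deliver 3→0: n0:foll/t1/[-]
after 9 — deliver 0→3: ·
after 10 — propose(3,'r'): n3:lead/t1/[r]
after 11 — deliver 3→2: n2:foll/t1/[r]
after 12 — deliver 2→3: ·
after 13 — deliver 3→0: n0:foll/t1/[r]
after 14 — deliver 0→3: ·
after 15 — deliver 3→1: n1:foll/t1/[r]
after 16 — deliver 1→3: ·
after 17 — deliver 3→4: n4:foll/t1/[r]
after 18 — deliver 4→3: ·
after 19 — timeout(3): n3:cand/t2/[r]
after 20 — deliver 3→2: n2:foll/t2/[r]
after 21 — deliver 2→3: ·
after 22 — deliver 3→1: n1:foll/t2/[r]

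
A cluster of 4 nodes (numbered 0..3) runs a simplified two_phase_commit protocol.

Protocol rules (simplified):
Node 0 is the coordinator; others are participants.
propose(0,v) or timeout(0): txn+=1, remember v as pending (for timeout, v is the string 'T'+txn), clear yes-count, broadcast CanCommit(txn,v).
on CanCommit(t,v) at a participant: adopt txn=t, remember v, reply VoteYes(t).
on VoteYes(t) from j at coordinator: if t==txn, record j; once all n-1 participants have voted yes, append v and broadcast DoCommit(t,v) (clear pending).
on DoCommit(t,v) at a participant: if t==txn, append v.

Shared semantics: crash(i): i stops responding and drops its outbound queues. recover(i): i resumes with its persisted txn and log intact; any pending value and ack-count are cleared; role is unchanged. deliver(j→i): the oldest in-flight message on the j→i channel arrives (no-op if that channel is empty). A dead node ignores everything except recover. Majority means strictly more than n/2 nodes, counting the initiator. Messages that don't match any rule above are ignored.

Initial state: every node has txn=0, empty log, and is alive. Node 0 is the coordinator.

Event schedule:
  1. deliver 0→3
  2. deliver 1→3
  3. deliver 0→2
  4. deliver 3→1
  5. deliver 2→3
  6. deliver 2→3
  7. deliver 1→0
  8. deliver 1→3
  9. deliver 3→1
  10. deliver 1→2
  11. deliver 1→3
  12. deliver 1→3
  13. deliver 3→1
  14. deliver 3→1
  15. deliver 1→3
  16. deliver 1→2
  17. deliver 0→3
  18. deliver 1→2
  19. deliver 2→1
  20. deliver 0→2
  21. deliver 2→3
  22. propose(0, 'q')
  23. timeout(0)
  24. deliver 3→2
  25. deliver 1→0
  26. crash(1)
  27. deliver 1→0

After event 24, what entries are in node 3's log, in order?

empty

after 1 — deliver 0→3: ·
after 2 — deliver 1→3: ·
after 3 — deliver 0→2: ·
after 4 — deliver 3→1: ·
after 5 — deliver 2→3: ·
after 6 — deliver 2→3: ·
after 7 — deliver 1→0: ·
after 8 — deliver 1→3: ·
after 9 — deliver 3→1: ·
after 10 — deliver 1→2: ·
after 11 — deliver 1→3: ·
after 12 — deliver 1→3: ·
after 13 — deliver 3→1: ·
after 14 — deliver 3→1: ·
after 15 — deliver 1→3: ·
after 16 — deliver 1→2: ·
after 17 — deliver 0→3: ·
after 18 — deliver 1→2: ·
after 19 — deliver 2→1: ·
after 20 — deliver 0→2: ·
after 21 — deliver 2→3: ·
after 22 — propose(0,'q'): n0:coor/t1/[-]
after 23 — timeout(0): n0:coor/t2/[-]
after 24 — deliver 3→2: ·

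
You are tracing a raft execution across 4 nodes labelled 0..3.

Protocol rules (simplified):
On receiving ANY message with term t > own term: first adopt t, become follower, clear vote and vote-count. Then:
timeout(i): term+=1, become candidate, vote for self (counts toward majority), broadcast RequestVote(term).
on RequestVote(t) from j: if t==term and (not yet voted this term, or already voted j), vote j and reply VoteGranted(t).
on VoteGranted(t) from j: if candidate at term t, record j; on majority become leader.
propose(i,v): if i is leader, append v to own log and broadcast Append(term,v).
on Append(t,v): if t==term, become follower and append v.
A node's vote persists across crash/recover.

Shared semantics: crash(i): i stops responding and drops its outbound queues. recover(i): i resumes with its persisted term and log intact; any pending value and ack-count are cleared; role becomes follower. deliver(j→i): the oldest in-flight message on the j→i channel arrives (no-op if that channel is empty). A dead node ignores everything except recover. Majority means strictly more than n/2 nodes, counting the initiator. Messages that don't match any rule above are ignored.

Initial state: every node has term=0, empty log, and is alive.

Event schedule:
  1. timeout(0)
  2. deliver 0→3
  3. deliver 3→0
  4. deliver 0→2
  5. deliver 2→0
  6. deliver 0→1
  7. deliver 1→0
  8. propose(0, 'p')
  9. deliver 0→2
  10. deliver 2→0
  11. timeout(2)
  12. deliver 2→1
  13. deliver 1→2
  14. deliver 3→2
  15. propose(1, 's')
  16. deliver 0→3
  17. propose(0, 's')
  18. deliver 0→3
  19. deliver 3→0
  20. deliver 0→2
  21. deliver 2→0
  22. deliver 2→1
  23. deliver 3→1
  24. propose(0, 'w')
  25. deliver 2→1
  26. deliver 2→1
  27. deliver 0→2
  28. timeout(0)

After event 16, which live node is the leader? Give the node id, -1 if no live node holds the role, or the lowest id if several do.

[1] timeout(0) → N0(cand t1 [-])
[2] deliver 0→3 → N3(foll t1 [-])
[3] deliver 3→0 → ∅
[4] deliver 0→2 → N2(foll t1 [-])
[5] deliver 2→0 → N0(lead t1 [-])
[6] deliver 0→1 → N1(foll t1 [-])
[7] deliver 1→0 → ∅
[8] propose(0,'p') → N0(lead t1 [p])
[9] deliver 0→2 → N2(foll t1 [p])
[10] deliver 2→0 → ∅
[11] timeout(2) → N2(cand t2 [p])
[12] deliver 2→1 → N1(foll t2 [-])
[13] deliver 1→2 → ∅
[14] deliver 3→2 → ∅
[15] propose(1,'s') → ∅
[16] deliver 0→3 → N3(foll t1 [p])

0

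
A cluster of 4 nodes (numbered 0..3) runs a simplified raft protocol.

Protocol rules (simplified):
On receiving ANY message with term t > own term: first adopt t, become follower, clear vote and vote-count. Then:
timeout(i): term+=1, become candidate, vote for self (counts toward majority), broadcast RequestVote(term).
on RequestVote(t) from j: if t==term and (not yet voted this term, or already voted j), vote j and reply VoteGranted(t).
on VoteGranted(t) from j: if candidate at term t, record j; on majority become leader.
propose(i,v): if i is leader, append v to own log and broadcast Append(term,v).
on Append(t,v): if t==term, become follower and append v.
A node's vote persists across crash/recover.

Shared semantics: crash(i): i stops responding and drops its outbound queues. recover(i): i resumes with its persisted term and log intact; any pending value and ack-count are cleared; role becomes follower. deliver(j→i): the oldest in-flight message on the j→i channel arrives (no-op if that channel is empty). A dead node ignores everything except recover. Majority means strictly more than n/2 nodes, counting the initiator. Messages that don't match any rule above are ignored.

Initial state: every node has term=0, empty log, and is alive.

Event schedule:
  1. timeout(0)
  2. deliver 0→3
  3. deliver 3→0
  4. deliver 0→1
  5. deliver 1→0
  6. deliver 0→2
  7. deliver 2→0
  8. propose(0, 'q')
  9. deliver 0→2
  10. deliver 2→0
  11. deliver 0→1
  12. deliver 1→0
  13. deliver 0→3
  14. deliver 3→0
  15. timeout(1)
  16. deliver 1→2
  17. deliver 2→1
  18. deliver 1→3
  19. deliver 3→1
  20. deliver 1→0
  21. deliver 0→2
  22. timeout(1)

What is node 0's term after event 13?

1

step 1 timeout(0): 0={cand,t=1,log=-}
step 2 deliver 0→3: 3={foll,t=1,log=-}
step 3 deliver 3→0: —
step 4 deliver 0→1: 1={foll,t=1,log=-}
step 5 deliver 1→0: 0={lead,t=1,log=-}
step 6 deliver 0→2: 2={foll,t=1,log=-}
step 7 deliver 2→0: —
step 8 propose(0,'q'): 0={lead,t=1,log=q}
step 9 deliver 0→2: 2={foll,t=1,log=q}
step 10 deliver 2→0: —
step 11 deliver 0→1: 1={foll,t=1,log=q}
step 12 deliver 1→0: —
step 13 deliver 0→3: 3={foll,t=1,log=q}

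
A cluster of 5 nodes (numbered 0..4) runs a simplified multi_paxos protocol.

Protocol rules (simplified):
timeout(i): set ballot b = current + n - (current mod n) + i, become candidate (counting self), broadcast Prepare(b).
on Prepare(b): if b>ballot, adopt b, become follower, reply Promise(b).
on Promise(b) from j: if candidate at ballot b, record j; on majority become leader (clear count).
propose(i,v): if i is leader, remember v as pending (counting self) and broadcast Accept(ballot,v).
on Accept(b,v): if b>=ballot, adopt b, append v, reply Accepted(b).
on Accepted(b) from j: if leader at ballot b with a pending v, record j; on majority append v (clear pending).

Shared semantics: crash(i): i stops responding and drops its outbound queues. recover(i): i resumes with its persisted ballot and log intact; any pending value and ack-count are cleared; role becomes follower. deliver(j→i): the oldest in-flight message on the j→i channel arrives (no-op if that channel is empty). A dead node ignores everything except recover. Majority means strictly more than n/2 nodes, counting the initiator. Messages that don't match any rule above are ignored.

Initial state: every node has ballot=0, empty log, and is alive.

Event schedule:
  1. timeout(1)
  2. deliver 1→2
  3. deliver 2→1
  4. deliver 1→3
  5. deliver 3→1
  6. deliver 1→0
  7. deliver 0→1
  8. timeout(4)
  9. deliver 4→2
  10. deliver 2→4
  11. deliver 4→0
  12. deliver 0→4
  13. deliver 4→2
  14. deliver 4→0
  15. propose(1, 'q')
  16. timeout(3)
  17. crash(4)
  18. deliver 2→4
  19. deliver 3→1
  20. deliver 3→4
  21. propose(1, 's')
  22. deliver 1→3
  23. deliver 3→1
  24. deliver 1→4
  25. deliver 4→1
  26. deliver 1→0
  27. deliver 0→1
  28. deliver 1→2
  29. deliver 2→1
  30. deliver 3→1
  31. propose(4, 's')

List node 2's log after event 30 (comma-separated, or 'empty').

e1 timeout(1): 1[cand,b=6,-]
e2 deliver 1→2: 2[foll,b=6,-]
e3 deliver 2→1: ·
e4 deliver 1→3: 3[foll,b=6,-]
e5 deliver 3→1: 1[lead,b=6,-]
e6 deliver 1→0: 0[foll,b=6,-]
e7 deliver 0→1: ·
e8 timeout(4): 4[cand,b=9,-]
e9 deliver 4→2: 2[foll,b=9,-]
e10 deliver 2→4: ·
e11 deliver 4→0: 0[foll,b=9,-]
e12 deliver 0→4: 4[lead,b=9,-]
e13 deliver 4→2: ·
e14 deliver 4→0: ·
e15 propose(1,'q'): ·
e16 timeout(3): 3[cand,b=13,-]
e17 crash(4): 4[✗lead,b=9,-]
e18 deliver 2→4: ·
e19 deliver 3→1: 1[foll,b=13,-]
e20 deliver 3→4: ·
e21 propose(1,'s'): ·
e22 deliver 1→3: ·
e23 deliver 3→1: ·
e24 deliver 1→4: ·
e25 deliver 4→1: ·
e26 deliver 1→0: ·
e27 deliver 0→1: ·
e28 deliver 1→2: ·
e29 deliver 2→1: ·
e30 deliver 3→1: ·

empty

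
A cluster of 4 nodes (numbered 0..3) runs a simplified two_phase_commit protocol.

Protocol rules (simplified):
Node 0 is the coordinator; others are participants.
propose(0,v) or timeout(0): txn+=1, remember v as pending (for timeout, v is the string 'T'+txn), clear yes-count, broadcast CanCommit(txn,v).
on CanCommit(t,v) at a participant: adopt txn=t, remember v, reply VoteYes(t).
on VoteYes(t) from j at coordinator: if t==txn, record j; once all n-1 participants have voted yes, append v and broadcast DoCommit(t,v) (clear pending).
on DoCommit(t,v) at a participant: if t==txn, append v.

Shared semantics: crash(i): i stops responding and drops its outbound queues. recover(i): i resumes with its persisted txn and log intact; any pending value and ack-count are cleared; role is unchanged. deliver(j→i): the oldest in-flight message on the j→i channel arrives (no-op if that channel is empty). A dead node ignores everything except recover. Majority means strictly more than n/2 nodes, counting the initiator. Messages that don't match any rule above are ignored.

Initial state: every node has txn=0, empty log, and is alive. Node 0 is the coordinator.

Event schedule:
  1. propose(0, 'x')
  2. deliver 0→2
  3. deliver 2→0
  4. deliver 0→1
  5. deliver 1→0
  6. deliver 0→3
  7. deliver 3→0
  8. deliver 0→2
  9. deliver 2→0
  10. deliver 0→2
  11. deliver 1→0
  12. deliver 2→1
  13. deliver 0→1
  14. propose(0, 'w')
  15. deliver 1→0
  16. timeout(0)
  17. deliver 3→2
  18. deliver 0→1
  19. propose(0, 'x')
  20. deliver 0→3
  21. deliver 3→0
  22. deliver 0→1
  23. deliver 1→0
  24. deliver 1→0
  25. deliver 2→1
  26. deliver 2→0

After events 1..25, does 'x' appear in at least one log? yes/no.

[1] propose(0,'x') → N0(coor t1 [-])
[2] deliver 0→2 → N2(part t1 [-])
[3] deliver 2→0 → ∅
[4] deliver 0→1 → N1(part t1 [-])
[5] deliver 1→0 → ∅
[6] deliver 0→3 → N3(part t1 [-])
[7] deliver 3→0 → N0(coor t1 [x])
[8] deliver 0→2 → N2(part t1 [x])
[9] deliver 2→0 → ∅
[10] deliver 0→2 → ∅
[11] deliver 1→0 → ∅
[12] deliver 2→1 → ∅
[13] deliver 0→1 → N1(part t1 [x])
[14] propose(0,'w') → N0(coor t2 [x])
[15] deliver 1→0 → ∅
[16] timeout(0) → N0(coor t3 [x])
[17] deliver 3→2 → ∅
[18] deliver 0→1 → N1(part t2 [x])
[19] propose(0,'x') → N0(coor t4 [x])
[20] deliver 0→3 → N3(part t1 [x])
[21] deliver 3→0 → ∅
[22] deliver 0→1 → N1(part t3 [x])
[23] deliver 1→0 → ∅
[24] deliver 1→0 → ∅
[25] deliver 2→1 → ∅

yes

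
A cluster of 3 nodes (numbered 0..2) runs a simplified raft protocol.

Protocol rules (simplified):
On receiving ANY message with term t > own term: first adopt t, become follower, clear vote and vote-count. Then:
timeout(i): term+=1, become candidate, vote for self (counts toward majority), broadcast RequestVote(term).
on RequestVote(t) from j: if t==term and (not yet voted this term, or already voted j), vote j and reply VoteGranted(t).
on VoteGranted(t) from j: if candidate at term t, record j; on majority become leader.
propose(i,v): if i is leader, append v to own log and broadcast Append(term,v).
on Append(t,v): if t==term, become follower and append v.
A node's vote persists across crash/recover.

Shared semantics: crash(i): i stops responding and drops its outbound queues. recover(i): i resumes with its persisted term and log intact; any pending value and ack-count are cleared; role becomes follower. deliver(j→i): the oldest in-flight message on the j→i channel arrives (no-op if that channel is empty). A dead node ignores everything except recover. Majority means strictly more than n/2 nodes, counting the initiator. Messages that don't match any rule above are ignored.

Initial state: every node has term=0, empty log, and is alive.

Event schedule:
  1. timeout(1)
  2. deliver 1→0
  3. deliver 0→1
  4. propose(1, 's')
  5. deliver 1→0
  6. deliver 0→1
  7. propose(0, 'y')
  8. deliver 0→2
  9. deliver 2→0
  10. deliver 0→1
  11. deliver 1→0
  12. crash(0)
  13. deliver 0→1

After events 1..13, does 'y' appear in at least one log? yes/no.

no

1. timeout(1):  <1:cand t1 ->
2. deliver 1→0:  <0:foll t1 ->
3. deliver 0→1:  <1:lead t1 ->
4. propose(1,'s'):  <1:lead t1 s>
5. deliver 1→0:  <0:foll t1 s>
6. deliver 0→1:  nop
7. propose(0,'y'):  nop
8. deliver 0→2:  nop
9. deliver 2→0:  nop
10. deliver 0→1:  nop
11. deliver 1→0:  nop
12. crash(0):  <0:✗foll t1 s>
13. deliver 0→1:  nop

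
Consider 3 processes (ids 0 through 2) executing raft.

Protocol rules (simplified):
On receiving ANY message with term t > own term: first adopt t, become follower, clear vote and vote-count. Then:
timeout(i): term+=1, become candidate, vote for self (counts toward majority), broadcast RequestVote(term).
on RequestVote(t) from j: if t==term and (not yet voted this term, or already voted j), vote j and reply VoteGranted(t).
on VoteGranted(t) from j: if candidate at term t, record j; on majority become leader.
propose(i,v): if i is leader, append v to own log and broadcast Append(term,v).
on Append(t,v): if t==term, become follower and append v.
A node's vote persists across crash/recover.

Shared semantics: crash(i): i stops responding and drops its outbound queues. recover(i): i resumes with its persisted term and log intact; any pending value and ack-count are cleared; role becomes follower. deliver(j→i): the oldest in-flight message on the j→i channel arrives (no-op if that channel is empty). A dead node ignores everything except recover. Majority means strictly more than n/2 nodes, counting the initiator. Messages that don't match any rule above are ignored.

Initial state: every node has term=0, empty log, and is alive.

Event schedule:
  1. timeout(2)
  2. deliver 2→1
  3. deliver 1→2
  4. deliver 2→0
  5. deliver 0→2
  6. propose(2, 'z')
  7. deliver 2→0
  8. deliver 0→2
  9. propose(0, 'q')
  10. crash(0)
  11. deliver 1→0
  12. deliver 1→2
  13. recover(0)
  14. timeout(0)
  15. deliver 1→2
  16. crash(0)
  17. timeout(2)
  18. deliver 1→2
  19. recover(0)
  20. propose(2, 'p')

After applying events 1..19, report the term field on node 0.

2

1. timeout(2):  <2:cand t1 ->
2. deliver 2→1:  <1:foll t1 ->
3. deliver 1→2:  <2:lead t1 ->
4. deliver 2→0:  <0:foll t1 ->
5. deliver 0→2:  nop
6. propose(2,'z'):  <2:lead t1 z>
7. deliver 2→0:  <0:foll t1 z>
8. deliver 0→2:  nop
9. propose(0,'q'):  nop
10. crash(0):  <0:✗foll t1 z>
11. deliver 1→0:  nop
12. deliver 1→2:  nop
13. recover(0):  <0:foll t1 z>
14. timeout(0):  <0:cand t2 z>
15. deliver 1→2:  nop
16. crash(0):  <0:✗cand t2 z>
17. timeout(2):  <2:cand t2 z>
18. deliver 1→2:  nop
19. recover(0):  <0:foll t2 z>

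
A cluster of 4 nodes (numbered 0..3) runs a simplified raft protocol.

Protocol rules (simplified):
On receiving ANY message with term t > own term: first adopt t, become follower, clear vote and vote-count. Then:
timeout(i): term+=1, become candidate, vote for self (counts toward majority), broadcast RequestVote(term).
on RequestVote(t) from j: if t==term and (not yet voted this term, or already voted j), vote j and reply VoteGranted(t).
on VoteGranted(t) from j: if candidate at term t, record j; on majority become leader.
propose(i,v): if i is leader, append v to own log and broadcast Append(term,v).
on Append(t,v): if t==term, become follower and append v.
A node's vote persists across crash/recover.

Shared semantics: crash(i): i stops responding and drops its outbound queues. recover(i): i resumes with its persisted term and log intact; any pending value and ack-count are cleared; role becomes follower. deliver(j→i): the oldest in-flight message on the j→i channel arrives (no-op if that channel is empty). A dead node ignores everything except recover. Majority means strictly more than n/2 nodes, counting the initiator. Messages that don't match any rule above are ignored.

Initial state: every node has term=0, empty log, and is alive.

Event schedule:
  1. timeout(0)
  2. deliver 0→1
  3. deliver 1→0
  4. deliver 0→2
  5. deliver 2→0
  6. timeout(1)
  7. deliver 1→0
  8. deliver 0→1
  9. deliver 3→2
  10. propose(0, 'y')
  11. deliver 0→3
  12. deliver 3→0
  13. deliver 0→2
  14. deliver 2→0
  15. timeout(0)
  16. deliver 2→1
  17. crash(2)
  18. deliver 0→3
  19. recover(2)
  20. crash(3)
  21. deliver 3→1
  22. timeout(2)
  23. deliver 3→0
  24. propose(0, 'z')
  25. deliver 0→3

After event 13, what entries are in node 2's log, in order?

after 1 — timeout(0): n0:cand/t1/[-]
after 2 — deliver 0→1: n1:foll/t1/[-]
after 3 — deliver 1→0: ·
after 4 — deliver 0→2: n2:foll/t1/[-]
after 5 — deliver 2→0: n0:lead/t1/[-]
after 6 — timeout(1): n1:cand/t2/[-]
after 7 — deliver 1→0: n0:foll/t2/[-]
after 8 — deliver 0→1: ·
after 9 — deliver 3→2: ·
after 10 — propose(0,'y'): ·
after 11 — deliver 0→3: n3:foll/t1/[-]
after 12 — deliver 3→0: ·
after 13 — deliver 0→2: ·

empty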